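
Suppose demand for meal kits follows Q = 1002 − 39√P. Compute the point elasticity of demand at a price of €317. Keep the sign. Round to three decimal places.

-1.129

At P = 317, Q = 307.625.
dQ/dP = −39/(2√P) = -1.095.
ε = (dQ/dP)(P/Q) = (-1.095)(317/307.625).
|ε| > 1, so demand is elastic at this price.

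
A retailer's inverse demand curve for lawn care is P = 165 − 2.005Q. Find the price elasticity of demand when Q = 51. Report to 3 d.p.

At Q = 51, P = 165 − 2.005(51) = 62.75.
dP/dQ = −2.005, so dQ/dP = 1/(−2.005) = -0.499.
ε = (dQ/dP)(P/Q) = (-0.499)(62.75/51).

-0.614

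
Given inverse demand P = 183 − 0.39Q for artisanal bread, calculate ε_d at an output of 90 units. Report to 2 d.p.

At Q = 90, P = 183 − 0.39(90) = 147.90.
dP/dQ = −0.39, so dQ/dP = 1/(−0.39) = -2.564.
ε = (dQ/dP)(P/Q) = (-2.564)(147.90/90).

-4.21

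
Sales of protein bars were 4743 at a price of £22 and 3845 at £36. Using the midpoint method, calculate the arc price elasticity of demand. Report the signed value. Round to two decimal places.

-0.43

ΔQ = 3845 − 4743 = -898; ΔP = 36 − 22 = 14.
Midpoints: P̄ = 29.00, Q̄ = 4294.0.
ε = (ΔQ/ΔP)(P̄/Q̄) = (-898/14)(29.00/4294.0).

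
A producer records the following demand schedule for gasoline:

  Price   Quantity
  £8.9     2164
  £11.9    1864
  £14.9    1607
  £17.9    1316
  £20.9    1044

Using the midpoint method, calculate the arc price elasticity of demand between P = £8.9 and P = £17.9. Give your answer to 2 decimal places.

At P = 8.9, Q = 2164; at P = 17.9, Q = 1316.
ΔQ = -848, ΔP = 9.0. Midpoints: P̄ = 13.40, Q̄ = 1740.0.
ε = (ΔQ/ΔP)(P̄/Q̄) = (-848/9.0)(13.40/1740.0).

-0.73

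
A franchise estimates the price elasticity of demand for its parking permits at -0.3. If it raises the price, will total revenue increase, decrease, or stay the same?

|ε| = 0.30 < 1, so demand is inelastic. A price rise therefore raises total revenue.

increase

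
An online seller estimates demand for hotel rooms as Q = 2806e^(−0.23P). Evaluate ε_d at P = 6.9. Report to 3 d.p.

At P = 6.9, Q = 573.934.
dQ/dP = −0.23·2806e^(−0.23P) = −0.23Q = -132.005.
ε = (dQ/dP)(P/Q) = (-132.005)(6.9/573.934).

-1.587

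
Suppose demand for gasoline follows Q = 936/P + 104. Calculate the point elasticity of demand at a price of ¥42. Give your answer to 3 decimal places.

-0.176

At P = 42, Q = 126.286.
dQ/dP = −936/P² = -0.531.
ε = (dQ/dP)(P/Q) = (-0.531)(42/126.286).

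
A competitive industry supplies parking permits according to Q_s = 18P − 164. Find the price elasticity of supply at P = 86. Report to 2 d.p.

1.12

At P = 86, Q_s = 1384.
dQ_s/dP = 18.
ε_s = (dQ_s/dP)(P/Q_s) = (18)(86/1384).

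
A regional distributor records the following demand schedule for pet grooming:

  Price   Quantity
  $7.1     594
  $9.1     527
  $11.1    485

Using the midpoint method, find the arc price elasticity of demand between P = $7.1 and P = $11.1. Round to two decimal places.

-0.46

At P = 7.1, Q = 594; at P = 11.1, Q = 485.
ΔQ = -109, ΔP = 4.0. Midpoints: P̄ = 9.10, Q̄ = 539.5.
ε = (ΔQ/ΔP)(P̄/Q̄) = (-109/4.0)(9.10/539.5).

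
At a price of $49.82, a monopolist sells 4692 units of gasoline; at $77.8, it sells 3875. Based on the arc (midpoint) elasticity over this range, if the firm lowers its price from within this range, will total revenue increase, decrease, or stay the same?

Arc ε = (-817/27.98)(63.81/4283.5) ≈ -0.435.
|ε| = 0.43 < 1, so demand is inelastic. A price cut therefore reduces total revenue.

decrease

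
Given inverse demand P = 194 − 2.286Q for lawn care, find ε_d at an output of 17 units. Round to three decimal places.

At Q = 17, P = 194 − 2.286(17) = 155.14.
dP/dQ = −2.286, so dQ/dP = 1/(−2.286) = -0.437.
ε = (dQ/dP)(P/Q) = (-0.437)(155.14/17).

-3.992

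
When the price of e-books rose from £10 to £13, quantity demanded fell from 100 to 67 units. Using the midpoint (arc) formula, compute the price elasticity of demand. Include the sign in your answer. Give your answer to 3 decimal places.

ΔQ = 67 − 100 = -33; ΔP = 13 − 10 = 3.
Midpoints: P̄ = 11.50, Q̄ = 83.5.
ε = (ΔQ/ΔP)(P̄/Q̄) = (-33/3)(11.50/83.5).

-1.515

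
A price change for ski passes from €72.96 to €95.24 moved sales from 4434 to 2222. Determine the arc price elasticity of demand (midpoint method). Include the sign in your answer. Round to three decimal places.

-2.509

ΔQ = 2222 − 4434 = -2212; ΔP = 95.24 − 72.96 = 22.28.
Midpoints: P̄ = 84.10, Q̄ = 3328.0.
ε = (ΔQ/ΔP)(P̄/Q̄) = (-2212/22.28)(84.10/3328.0).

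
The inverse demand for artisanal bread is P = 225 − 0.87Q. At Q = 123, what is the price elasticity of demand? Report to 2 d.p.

-1.10

At Q = 123, P = 225 − 0.87(123) = 117.99.
dP/dQ = −0.87, so dQ/dP = 1/(−0.87) = -1.149.
ε = (dQ/dP)(P/Q) = (-1.149)(117.99/123).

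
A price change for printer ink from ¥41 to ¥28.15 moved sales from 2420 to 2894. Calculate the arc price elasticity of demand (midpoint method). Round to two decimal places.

ΔQ = 2894 − 2420 = 474; ΔP = 28.15 − 41 = -12.85.
Midpoints: P̄ = 34.58, Q̄ = 2657.0.
ε = (ΔQ/ΔP)(P̄/Q̄) = (474/-12.85)(34.58/2657.0).

-0.48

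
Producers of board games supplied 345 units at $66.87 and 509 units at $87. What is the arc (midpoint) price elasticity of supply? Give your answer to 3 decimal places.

ΔQ = 509 − 345 = 164; ΔP = 87 − 66.87 = 20.13.
Midpoints: P̄ = 76.94, Q̄ = 427.0.
ε_s = (ΔQ/ΔP)(P̄/Q̄) = (164/20.13)(76.94/427.0).

1.468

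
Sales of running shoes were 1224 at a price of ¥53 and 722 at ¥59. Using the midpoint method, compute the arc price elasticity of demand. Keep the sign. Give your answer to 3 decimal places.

-4.815

ΔQ = 722 − 1224 = -502; ΔP = 59 − 53 = 6.
Midpoints: P̄ = 56.00, Q̄ = 973.0.
ε = (ΔQ/ΔP)(P̄/Q̄) = (-502/6)(56.00/973.0).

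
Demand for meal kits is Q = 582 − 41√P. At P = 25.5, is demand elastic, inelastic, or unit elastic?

inelastic

Q = 374.960, dQ/dP = -4.060.
ε = (dQ/dP)(P/Q) ≈ -0.276.
|ε| = 0.28 < 1.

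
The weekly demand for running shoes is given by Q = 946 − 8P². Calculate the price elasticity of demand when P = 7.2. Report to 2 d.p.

-1.56

At P = 7.2, Q = 531.280.
dQ/dP = −16P = -115.200.
ε = (dQ/dP)(P/Q) = (-115.200)(7.2/531.280).
|ε| > 1, so demand is elastic at this price.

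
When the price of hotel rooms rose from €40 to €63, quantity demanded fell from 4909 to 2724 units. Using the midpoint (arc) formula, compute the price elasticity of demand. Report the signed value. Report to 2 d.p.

-1.28

ΔQ = 2724 − 4909 = -2185; ΔP = 63 − 40 = 23.
Midpoints: P̄ = 51.50, Q̄ = 3816.5.
ε = (ΔQ/ΔP)(P̄/Q̄) = (-2185/23)(51.50/3816.5).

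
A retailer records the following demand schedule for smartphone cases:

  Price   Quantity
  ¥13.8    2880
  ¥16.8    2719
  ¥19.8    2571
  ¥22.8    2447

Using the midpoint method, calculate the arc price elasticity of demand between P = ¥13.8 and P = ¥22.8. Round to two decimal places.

-0.33

At P = 13.8, Q = 2880; at P = 22.8, Q = 2447.
ΔQ = -433, ΔP = 9.0. Midpoints: P̄ = 18.30, Q̄ = 2663.5.
ε = (ΔQ/ΔP)(P̄/Q̄) = (-433/9.0)(18.30/2663.5).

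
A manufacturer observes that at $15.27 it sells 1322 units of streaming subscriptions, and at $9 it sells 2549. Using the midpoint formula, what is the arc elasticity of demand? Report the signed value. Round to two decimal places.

-1.23

ΔQ = 2549 − 1322 = 1227; ΔP = 9 − 15.27 = -6.27.
Midpoints: P̄ = 12.13, Q̄ = 1935.5.
ε = (ΔQ/ΔP)(P̄/Q̄) = (1227/-6.27)(12.13/1935.5).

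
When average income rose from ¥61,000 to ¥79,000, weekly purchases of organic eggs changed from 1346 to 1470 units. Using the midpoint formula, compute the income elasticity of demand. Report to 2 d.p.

ΔQ = 124, ΔI = 18000. Midpoints: Ī = 70,000, Q̄ = 1408.0.
ε_I = (ΔQ/ΔI)(Ī/Q̄) = (124/18000)(70000/1408.0).

0.34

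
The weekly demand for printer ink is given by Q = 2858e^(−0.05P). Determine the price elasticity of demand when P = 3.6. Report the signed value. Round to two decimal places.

At P = 3.6, Q = 2387.202.
dQ/dP = −0.05·2858e^(−0.05P) = −0.05Q = -119.360.
ε = (dQ/dP)(P/Q) = (-119.360)(3.6/2387.202).

-0.18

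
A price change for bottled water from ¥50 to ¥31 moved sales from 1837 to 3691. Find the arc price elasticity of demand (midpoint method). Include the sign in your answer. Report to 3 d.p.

ΔQ = 3691 − 1837 = 1854; ΔP = 31 − 50 = -19.
Midpoints: P̄ = 40.50, Q̄ = 2764.0.
ε = (ΔQ/ΔP)(P̄/Q̄) = (1854/-19)(40.50/2764.0).

-1.430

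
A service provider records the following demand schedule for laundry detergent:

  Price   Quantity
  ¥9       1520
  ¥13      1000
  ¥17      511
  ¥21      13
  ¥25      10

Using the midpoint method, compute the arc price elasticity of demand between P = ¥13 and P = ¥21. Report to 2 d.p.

-4.14

At P = 13, Q = 1000; at P = 21, Q = 13.
ΔQ = -987, ΔP = 8. Midpoints: P̄ = 17.00, Q̄ = 506.5.
ε = (ΔQ/ΔP)(P̄/Q̄) = (-987/8)(17.00/506.5).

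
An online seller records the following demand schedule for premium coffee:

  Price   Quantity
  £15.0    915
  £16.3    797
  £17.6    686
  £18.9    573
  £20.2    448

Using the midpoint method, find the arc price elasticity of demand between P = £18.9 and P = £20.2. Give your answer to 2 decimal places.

At P = 18.9, Q = 573; at P = 20.2, Q = 448.
ΔQ = -125, ΔP = 1.3. Midpoints: P̄ = 19.55, Q̄ = 510.5.
ε = (ΔQ/ΔP)(P̄/Q̄) = (-125/1.3)(19.55/510.5).

-3.68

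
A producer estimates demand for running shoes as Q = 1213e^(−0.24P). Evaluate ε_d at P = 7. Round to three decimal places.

At P = 7, Q = 226.072.
dQ/dP = −0.24·1213e^(−0.24P) = −0.24Q = -54.257.
ε = (dQ/dP)(P/Q) = (-54.257)(7/226.072).
|ε| > 1, so demand is elastic at this price.

-1.680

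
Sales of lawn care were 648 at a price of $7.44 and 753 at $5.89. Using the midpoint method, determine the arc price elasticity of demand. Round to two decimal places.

ΔQ = 753 − 648 = 105; ΔP = 5.89 − 7.44 = -1.55.
Midpoints: P̄ = 6.67, Q̄ = 700.5.
ε = (ΔQ/ΔP)(P̄/Q̄) = (105/-1.55)(6.67/700.5).

-0.64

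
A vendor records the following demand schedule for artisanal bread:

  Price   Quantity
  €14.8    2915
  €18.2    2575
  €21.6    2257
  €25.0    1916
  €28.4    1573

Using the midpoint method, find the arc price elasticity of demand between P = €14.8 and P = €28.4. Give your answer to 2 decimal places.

At P = 14.8, Q = 2915; at P = 28.4, Q = 1573.
ΔQ = -1342, ΔP = 13.6. Midpoints: P̄ = 21.60, Q̄ = 2244.0.
ε = (ΔQ/ΔP)(P̄/Q̄) = (-1342/13.6)(21.60/2244.0).

-0.95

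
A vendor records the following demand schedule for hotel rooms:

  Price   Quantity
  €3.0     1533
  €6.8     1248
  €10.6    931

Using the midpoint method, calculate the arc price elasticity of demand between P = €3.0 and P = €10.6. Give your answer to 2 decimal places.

At P = 3.0, Q = 1533; at P = 10.6, Q = 931.
ΔQ = -602, ΔP = 7.6. Midpoints: P̄ = 6.80, Q̄ = 1232.0.
ε = (ΔQ/ΔP)(P̄/Q̄) = (-602/7.6)(6.80/1232.0).

-0.44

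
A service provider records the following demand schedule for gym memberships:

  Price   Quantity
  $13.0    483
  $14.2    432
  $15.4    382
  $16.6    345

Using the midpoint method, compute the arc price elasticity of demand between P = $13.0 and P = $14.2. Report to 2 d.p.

At P = 13.0, Q = 483; at P = 14.2, Q = 432.
ΔQ = -51, ΔP = 1.2. Midpoints: P̄ = 13.60, Q̄ = 457.5.
ε = (ΔQ/ΔP)(P̄/Q̄) = (-51/1.2)(13.60/457.5).

-1.26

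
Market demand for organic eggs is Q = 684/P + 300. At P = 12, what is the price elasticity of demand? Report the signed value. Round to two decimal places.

At P = 12, Q = 357.
dQ/dP = −684/P² = -4.750.
ε = (dQ/dP)(P/Q) = (-4.750)(12/357).
|ε| < 1, so demand is inelastic at this price.

-0.16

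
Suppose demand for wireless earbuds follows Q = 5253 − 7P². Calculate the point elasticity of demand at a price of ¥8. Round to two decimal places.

-0.19

At P = 8, Q = 4805.
dQ/dP = −14P = -112.
ε = (dQ/dP)(P/Q) = (-112)(8/4805).
|ε| < 1, so demand is inelastic at this price.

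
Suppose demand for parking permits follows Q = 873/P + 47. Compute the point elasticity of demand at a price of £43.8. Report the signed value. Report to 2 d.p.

-0.30

At P = 43.8, Q = 66.932.
dQ/dP = −873/P² = -0.455.
ε = (dQ/dP)(P/Q) = (-0.455)(43.8/66.932).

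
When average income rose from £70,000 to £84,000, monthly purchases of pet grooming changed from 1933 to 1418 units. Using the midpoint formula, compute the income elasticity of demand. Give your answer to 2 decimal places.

ΔQ = -515, ΔI = 14000. Midpoints: Ī = 77,000, Q̄ = 1675.5.
ε_I = (ΔQ/ΔI)(Ī/Q̄) = (-515/14000)(77000/1675.5).

-1.69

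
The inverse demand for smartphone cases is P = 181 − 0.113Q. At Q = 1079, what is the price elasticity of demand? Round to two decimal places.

-0.48

At Q = 1079, P = 181 − 0.113(1079) = 59.07.
dP/dQ = −0.113, so dQ/dP = 1/(−0.113) = -8.850.
ε = (dQ/dP)(P/Q) = (-8.850)(59.07/1079).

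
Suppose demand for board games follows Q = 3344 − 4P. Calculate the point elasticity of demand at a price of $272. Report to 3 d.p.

-0.482

At P = 272, Q = 2256.
dQ/dP = −4.
ε = (dQ/dP)(P/Q) = (-4)(272/2256).
|ε| < 1, so demand is inelastic at this price.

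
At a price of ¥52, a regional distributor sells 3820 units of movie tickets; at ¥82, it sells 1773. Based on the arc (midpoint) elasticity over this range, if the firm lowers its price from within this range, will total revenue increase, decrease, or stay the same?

increase

Arc ε = (-2047/30)(67.00/2796.5) ≈ -1.635.
|ε| = 1.63 > 1, so demand is elastic. A price cut therefore raises total revenue.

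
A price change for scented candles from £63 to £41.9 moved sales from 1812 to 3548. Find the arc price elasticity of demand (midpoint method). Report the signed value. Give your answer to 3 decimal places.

ΔQ = 3548 − 1812 = 1736; ΔP = 41.9 − 63 = -21.1.
Midpoints: P̄ = 52.45, Q̄ = 2680.0.
ε = (ΔQ/ΔP)(P̄/Q̄) = (1736/-21.1)(52.45/2680.0).

-1.610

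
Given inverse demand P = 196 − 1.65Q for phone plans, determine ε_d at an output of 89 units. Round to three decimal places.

At Q = 89, P = 196 − 1.65(89) = 49.15.
dP/dQ = −1.65, so dQ/dP = 1/(−1.65) = -0.606.
ε = (dQ/dP)(P/Q) = (-0.606)(49.15/89).

-0.335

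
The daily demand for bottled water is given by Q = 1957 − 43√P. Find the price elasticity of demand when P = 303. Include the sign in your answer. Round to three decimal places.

At P = 303, Q = 1208.504.
dQ/dP = −43/(2√P) = -1.235.
ε = (dQ/dP)(P/Q) = (-1.235)(303/1208.504).

-0.310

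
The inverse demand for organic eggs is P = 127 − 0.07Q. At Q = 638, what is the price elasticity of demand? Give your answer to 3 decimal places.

-1.844

At Q = 638, P = 127 − 0.07(638) = 82.34.
dP/dQ = −0.07, so dQ/dP = 1/(−0.07) = -14.286.
ε = (dQ/dP)(P/Q) = (-14.286)(82.34/638).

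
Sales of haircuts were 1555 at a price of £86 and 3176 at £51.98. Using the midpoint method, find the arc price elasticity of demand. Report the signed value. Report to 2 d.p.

-1.39

ΔQ = 3176 − 1555 = 1621; ΔP = 51.98 − 86 = -34.02.
Midpoints: P̄ = 68.99, Q̄ = 2365.5.
ε = (ΔQ/ΔP)(P̄/Q̄) = (1621/-34.02)(68.99/2365.5).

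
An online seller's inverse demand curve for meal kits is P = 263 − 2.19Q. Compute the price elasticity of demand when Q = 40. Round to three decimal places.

At Q = 40, P = 263 − 2.19(40) = 175.40.
dP/dQ = −2.19, so dQ/dP = 1/(−2.19) = -0.457.
ε = (dQ/dP)(P/Q) = (-0.457)(175.40/40).

-2.002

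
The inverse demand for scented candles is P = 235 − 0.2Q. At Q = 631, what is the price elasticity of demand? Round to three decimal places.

-0.862

At Q = 631, P = 235 − 0.2(631) = 108.80.
dP/dQ = −0.2, so dQ/dP = 1/(−0.2) = -5.000.
ε = (dQ/dP)(P/Q) = (-5.000)(108.80/631).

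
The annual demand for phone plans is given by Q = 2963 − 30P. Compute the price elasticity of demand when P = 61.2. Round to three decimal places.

-1.629

At P = 61.2, Q = 1127.
dQ/dP = −30.
ε = (dQ/dP)(P/Q) = (-30)(61.2/1127).
|ε| > 1, so demand is elastic at this price.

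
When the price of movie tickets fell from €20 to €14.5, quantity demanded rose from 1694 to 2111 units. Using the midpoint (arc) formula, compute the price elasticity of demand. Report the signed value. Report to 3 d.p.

-0.687

ΔQ = 2111 − 1694 = 417; ΔP = 14.5 − 20 = -5.5.
Midpoints: P̄ = 17.25, Q̄ = 1902.5.
ε = (ΔQ/ΔP)(P̄/Q̄) = (417/-5.5)(17.25/1902.5).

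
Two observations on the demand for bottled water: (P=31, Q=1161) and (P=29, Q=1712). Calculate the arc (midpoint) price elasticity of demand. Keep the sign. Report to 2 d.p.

ΔQ = 1712 − 1161 = 551; ΔP = 29 − 31 = -2.
Midpoints: P̄ = 30.00, Q̄ = 1436.5.
ε = (ΔQ/ΔP)(P̄/Q̄) = (551/-2)(30.00/1436.5).

-5.75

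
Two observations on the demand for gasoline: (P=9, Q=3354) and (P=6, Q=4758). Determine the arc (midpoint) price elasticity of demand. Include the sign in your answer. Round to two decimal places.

-0.87

ΔQ = 4758 − 3354 = 1404; ΔP = 6 − 9 = -3.
Midpoints: P̄ = 7.50, Q̄ = 4056.0.
ε = (ΔQ/ΔP)(P̄/Q̄) = (1404/-3)(7.50/4056.0).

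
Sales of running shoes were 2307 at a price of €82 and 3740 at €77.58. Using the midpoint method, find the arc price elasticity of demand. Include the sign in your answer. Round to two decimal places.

ΔQ = 3740 − 2307 = 1433; ΔP = 77.58 − 82 = -4.42.
Midpoints: P̄ = 79.79, Q̄ = 3023.5.
ε = (ΔQ/ΔP)(P̄/Q̄) = (1433/-4.42)(79.79/3023.5).

-8.56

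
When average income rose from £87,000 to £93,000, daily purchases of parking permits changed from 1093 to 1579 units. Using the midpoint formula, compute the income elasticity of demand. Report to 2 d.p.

ΔQ = 486, ΔI = 6000. Midpoints: Ī = 90,000, Q̄ = 1336.0.
ε_I = (ΔQ/ΔI)(Ī/Q̄) = (486/6000)(90000/1336.0).

5.46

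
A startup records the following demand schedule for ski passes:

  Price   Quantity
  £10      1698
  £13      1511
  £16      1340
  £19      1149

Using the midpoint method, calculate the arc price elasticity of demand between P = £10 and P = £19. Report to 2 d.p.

-0.62

At P = 10, Q = 1698; at P = 19, Q = 1149.
ΔQ = -549, ΔP = 9. Midpoints: P̄ = 14.50, Q̄ = 1423.5.
ε = (ΔQ/ΔP)(P̄/Q̄) = (-549/9)(14.50/1423.5).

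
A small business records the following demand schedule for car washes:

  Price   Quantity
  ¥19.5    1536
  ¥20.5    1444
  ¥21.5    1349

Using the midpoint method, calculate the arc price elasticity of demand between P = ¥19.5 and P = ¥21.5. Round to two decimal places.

At P = 19.5, Q = 1536; at P = 21.5, Q = 1349.
ΔQ = -187, ΔP = 2.0. Midpoints: P̄ = 20.50, Q̄ = 1442.5.
ε = (ΔQ/ΔP)(P̄/Q̄) = (-187/2.0)(20.50/1442.5).

-1.33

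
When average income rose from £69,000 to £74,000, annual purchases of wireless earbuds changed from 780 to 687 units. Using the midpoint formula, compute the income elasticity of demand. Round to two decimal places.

ΔQ = -93, ΔI = 5000. Midpoints: Ī = 71,500, Q̄ = 733.5.
ε_I = (ΔQ/ΔI)(Ī/Q̄) = (-93/5000)(71500/733.5).

-1.81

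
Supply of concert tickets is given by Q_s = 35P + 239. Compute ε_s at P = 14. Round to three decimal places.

At P = 14, Q_s = 729.
dQ_s/dP = 35.
ε_s = (dQ_s/dP)(P/Q_s) = (35)(14/729).

0.672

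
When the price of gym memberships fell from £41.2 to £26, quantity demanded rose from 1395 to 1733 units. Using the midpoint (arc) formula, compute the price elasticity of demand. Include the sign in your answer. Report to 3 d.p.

-0.478

ΔQ = 1733 − 1395 = 338; ΔP = 26 − 41.2 = -15.2.
Midpoints: P̄ = 33.60, Q̄ = 1564.0.
ε = (ΔQ/ΔP)(P̄/Q̄) = (338/-15.2)(33.60/1564.0).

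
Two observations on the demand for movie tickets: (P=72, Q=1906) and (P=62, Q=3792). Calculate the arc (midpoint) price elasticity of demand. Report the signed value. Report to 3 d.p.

-4.435

ΔQ = 3792 − 1906 = 1886; ΔP = 62 − 72 = -10.
Midpoints: P̄ = 67.00, Q̄ = 2849.0.
ε = (ΔQ/ΔP)(P̄/Q̄) = (1886/-10)(67.00/2849.0).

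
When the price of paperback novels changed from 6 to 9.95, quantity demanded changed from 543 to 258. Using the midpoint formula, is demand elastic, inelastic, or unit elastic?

Arc ε ≈ -1.437.
|ε| = 1.44 > 1.

elastic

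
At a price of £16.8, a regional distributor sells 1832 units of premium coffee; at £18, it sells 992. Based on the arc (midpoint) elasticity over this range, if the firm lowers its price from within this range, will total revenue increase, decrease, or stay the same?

increase

Arc ε = (-840/1.2)(17.40/1412.0) ≈ -8.626.
|ε| = 8.63 > 1, so demand is elastic. A price cut therefore raises total revenue.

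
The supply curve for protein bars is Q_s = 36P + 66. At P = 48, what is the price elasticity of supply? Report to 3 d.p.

0.963

At P = 48, Q_s = 1794.
dQ_s/dP = 36.
ε_s = (dQ_s/dP)(P/Q_s) = (36)(48/1794).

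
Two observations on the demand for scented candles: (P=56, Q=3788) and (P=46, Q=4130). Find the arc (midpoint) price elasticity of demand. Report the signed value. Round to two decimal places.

-0.44

ΔQ = 4130 − 3788 = 342; ΔP = 46 − 56 = -10.
Midpoints: P̄ = 51.00, Q̄ = 3959.0.
ε = (ΔQ/ΔP)(P̄/Q̄) = (342/-10)(51.00/3959.0).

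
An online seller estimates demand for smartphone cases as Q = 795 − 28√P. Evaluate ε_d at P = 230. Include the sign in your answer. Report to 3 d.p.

At P = 230, Q = 370.359.
dQ/dP = −28/(2√P) = -0.923.
ε = (dQ/dP)(P/Q) = (-0.923)(230/370.359).

-0.573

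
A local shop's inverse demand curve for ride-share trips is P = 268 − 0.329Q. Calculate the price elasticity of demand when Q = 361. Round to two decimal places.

-1.26

At Q = 361, P = 268 − 0.329(361) = 149.23.
dP/dQ = −0.329, so dQ/dP = 1/(−0.329) = -3.040.
ε = (dQ/dP)(P/Q) = (-3.040)(149.23/361).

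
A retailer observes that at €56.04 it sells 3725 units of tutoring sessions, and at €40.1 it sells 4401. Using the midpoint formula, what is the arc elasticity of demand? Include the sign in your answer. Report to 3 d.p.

ΔQ = 4401 − 3725 = 676; ΔP = 40.1 − 56.04 = -15.94.
Midpoints: P̄ = 48.07, Q̄ = 4063.0.
ε = (ΔQ/ΔP)(P̄/Q̄) = (676/-15.94)(48.07/4063.0).

-0.502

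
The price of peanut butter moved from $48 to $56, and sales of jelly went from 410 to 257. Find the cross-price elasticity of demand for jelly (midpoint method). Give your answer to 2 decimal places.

ΔQ_x = 257 − 410 = -153; ΔP_y = 56 − 48 = 8.
Midpoints: P̄_y = 52.00, Q̄_x = 333.5.
ε_xy = (ΔQ_x/ΔP_y)(P̄_y/Q̄_x) = (-153/8)(52.00/333.5).

-2.98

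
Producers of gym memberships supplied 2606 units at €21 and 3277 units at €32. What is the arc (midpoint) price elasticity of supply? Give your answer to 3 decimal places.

0.550

ΔQ = 3277 − 2606 = 671; ΔP = 32 − 21 = 11.
Midpoints: P̄ = 26.50, Q̄ = 2941.5.
ε_s = (ΔQ/ΔP)(P̄/Q̄) = (671/11)(26.50/2941.5).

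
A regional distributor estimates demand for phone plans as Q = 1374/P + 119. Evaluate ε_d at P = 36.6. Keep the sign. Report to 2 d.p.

-0.24

At P = 36.6, Q = 156.541.
dQ/dP = −1374/P² = -1.026.
ε = (dQ/dP)(P/Q) = (-1.026)(36.6/156.541).
|ε| < 1, so demand is inelastic at this price.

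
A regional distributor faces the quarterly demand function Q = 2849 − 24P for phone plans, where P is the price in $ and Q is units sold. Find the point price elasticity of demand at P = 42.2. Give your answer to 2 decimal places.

-0.55

At P = 42.2, Q = 1836.200.
dQ/dP = −24.
ε = (dQ/dP)(P/Q) = (-24)(42.2/1836.200).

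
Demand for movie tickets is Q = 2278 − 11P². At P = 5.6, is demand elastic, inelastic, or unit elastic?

inelastic

Q = 1933.040, dQ/dP = -123.200.
ε = (dQ/dP)(P/Q) ≈ -0.357.
|ε| = 0.36 < 1.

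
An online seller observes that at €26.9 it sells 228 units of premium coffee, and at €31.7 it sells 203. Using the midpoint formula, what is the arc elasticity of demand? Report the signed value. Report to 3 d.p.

-0.708

ΔQ = 203 − 228 = -25; ΔP = 31.7 − 26.9 = 4.8.
Midpoints: P̄ = 29.30, Q̄ = 215.5.
ε = (ΔQ/ΔP)(P̄/Q̄) = (-25/4.8)(29.30/215.5).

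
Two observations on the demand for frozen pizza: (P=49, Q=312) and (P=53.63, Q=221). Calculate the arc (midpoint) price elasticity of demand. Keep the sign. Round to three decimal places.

-3.784

ΔQ = 221 − 312 = -91; ΔP = 53.63 − 49 = 4.63.
Midpoints: P̄ = 51.31, Q̄ = 266.5.
ε = (ΔQ/ΔP)(P̄/Q̄) = (-91/4.63)(51.31/266.5).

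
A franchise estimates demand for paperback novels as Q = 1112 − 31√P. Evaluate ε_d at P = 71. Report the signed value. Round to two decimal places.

-0.15

At P = 71, Q = 850.789.
dQ/dP = −31/(2√P) = -1.840.
ε = (dQ/dP)(P/Q) = (-1.840)(71/850.789).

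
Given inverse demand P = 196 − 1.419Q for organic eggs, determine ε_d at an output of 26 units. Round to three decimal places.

At Q = 26, P = 196 − 1.419(26) = 159.11.
dP/dQ = −1.419, so dQ/dP = 1/(−1.419) = -0.705.
ε = (dQ/dP)(P/Q) = (-0.705)(159.11/26).

-4.313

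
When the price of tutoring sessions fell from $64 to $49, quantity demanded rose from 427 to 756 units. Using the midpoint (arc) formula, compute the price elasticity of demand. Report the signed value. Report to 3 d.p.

ΔQ = 756 − 427 = 329; ΔP = 49 − 64 = -15.
Midpoints: P̄ = 56.50, Q̄ = 591.5.
ε = (ΔQ/ΔP)(P̄/Q̄) = (329/-15)(56.50/591.5).

-2.095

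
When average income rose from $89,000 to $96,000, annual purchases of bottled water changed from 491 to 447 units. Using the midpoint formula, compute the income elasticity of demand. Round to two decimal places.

-1.24

ΔQ = -44, ΔI = 7000. Midpoints: Ī = 92,500, Q̄ = 469.0.
ε_I = (ΔQ/ΔI)(Ī/Q̄) = (-44/7000)(92500/469.0).
ε_I < 0, so the good is inferior.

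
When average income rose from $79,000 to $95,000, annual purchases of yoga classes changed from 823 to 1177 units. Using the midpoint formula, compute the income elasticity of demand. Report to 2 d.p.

1.92

ΔQ = 354, ΔI = 16000. Midpoints: Ī = 87,000, Q̄ = 1000.0.
ε_I = (ΔQ/ΔI)(Ī/Q̄) = (354/16000)(87000/1000.0).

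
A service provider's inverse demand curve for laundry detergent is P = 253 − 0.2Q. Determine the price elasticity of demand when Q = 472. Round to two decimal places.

-1.68

At Q = 472, P = 253 − 0.2(472) = 158.60.
dP/dQ = −0.2, so dQ/dP = 1/(−0.2) = -5.000.
ε = (dQ/dP)(P/Q) = (-5.000)(158.60/472).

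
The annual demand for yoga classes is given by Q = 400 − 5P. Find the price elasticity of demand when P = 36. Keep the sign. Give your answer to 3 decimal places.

At P = 36, Q = 220.
dQ/dP = −5.
ε = (dQ/dP)(P/Q) = (-5)(36/220).
|ε| < 1, so demand is inelastic at this price.

-0.818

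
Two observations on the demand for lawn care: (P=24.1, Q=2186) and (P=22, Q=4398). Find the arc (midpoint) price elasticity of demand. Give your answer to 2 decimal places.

ΔQ = 4398 − 2186 = 2212; ΔP = 22 − 24.1 = -2.1.
Midpoints: P̄ = 23.05, Q̄ = 3292.0.
ε = (ΔQ/ΔP)(P̄/Q̄) = (2212/-2.1)(23.05/3292.0).

-7.38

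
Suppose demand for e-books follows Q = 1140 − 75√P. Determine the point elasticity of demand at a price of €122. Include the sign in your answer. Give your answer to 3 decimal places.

At P = 122, Q = 311.598.
dQ/dP = −75/(2√P) = -3.395.
ε = (dQ/dP)(P/Q) = (-3.395)(122/311.598).

-1.329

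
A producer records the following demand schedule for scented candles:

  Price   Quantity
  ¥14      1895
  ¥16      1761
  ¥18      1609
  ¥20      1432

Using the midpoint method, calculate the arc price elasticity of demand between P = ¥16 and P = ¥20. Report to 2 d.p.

At P = 16, Q = 1761; at P = 20, Q = 1432.
ΔQ = -329, ΔP = 4. Midpoints: P̄ = 18.00, Q̄ = 1596.5.
ε = (ΔQ/ΔP)(P̄/Q̄) = (-329/4)(18.00/1596.5).

-0.93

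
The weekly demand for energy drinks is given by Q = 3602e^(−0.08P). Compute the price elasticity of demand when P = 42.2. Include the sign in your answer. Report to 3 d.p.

-3.376

At P = 42.2, Q = 123.130.
dQ/dP = −0.08·3602e^(−0.08P) = −0.08Q = -9.850.
ε = (dQ/dP)(P/Q) = (-9.850)(42.2/123.130).
|ε| > 1, so demand is elastic at this price.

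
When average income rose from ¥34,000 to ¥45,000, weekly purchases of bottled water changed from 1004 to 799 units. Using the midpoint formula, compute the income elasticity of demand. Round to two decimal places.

ΔQ = -205, ΔI = 11000. Midpoints: Ī = 39,500, Q̄ = 901.5.
ε_I = (ΔQ/ΔI)(Ī/Q̄) = (-205/11000)(39500/901.5).

-0.82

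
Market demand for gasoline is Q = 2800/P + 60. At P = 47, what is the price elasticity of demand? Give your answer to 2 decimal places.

-0.50

At P = 47, Q = 119.574.
dQ/dP = −2800/P² = -1.268.
ε = (dQ/dP)(P/Q) = (-1.268)(47/119.574).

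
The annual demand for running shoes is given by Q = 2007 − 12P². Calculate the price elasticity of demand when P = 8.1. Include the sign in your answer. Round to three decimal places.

At P = 8.1, Q = 1219.680.
dQ/dP = −24P = -194.400.
ε = (dQ/dP)(P/Q) = (-194.400)(8.1/1219.680).

-1.291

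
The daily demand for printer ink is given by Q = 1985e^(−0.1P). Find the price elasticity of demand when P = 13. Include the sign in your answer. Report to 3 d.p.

At P = 13, Q = 540.976.
dQ/dP = −0.1·1985e^(−0.1P) = −0.1Q = -54.098.
ε = (dQ/dP)(P/Q) = (-54.098)(13/540.976).
|ε| > 1, so demand is elastic at this price.

-1.300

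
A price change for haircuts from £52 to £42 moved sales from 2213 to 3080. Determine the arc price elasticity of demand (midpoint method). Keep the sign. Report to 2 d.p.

ΔQ = 3080 − 2213 = 867; ΔP = 42 − 52 = -10.
Midpoints: P̄ = 47.00, Q̄ = 2646.5.
ε = (ΔQ/ΔP)(P̄/Q̄) = (867/-10)(47.00/2646.5).

-1.54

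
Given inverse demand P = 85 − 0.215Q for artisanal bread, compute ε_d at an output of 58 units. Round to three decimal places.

-5.816

At Q = 58, P = 85 − 0.215(58) = 72.53.
dP/dQ = −0.215, so dQ/dP = 1/(−0.215) = -4.651.
ε = (dQ/dP)(P/Q) = (-4.651)(72.53/58).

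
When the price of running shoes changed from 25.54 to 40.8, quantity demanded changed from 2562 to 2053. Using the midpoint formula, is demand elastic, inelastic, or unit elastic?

Arc ε ≈ -0.479.
|ε| = 0.48 < 1.

inelastic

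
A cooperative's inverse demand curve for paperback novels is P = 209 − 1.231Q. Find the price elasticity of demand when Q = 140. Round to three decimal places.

-0.213

At Q = 140, P = 209 − 1.231(140) = 36.66.
dP/dQ = −1.231, so dQ/dP = 1/(−1.231) = -0.812.
ε = (dQ/dP)(P/Q) = (-0.812)(36.66/140).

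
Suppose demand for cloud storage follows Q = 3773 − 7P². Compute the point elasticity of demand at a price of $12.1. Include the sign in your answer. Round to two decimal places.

-0.75

At P = 12.1, Q = 2748.130.
dQ/dP = −14P = -169.400.
ε = (dQ/dP)(P/Q) = (-169.400)(12.1/2748.130).
|ε| < 1, so demand is inelastic at this price.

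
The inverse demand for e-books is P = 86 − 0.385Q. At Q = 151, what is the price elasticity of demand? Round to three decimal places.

-0.479

At Q = 151, P = 86 − 0.385(151) = 27.87.
dP/dQ = −0.385, so dQ/dP = 1/(−0.385) = -2.597.
ε = (dQ/dP)(P/Q) = (-2.597)(27.87/151).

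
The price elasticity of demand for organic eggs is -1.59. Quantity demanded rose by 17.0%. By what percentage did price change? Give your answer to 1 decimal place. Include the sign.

%ΔP ≈ %ΔQ / ε = (17.0%)/(-1.59) = -10.69%.

-10.7%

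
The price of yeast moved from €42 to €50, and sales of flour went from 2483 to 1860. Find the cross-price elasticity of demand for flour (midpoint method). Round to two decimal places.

-1.65

ΔQ_x = 1860 − 2483 = -623; ΔP_y = 50 − 42 = 8.
Midpoints: P̄_y = 46.00, Q̄_x = 2171.5.
ε_xy = (ΔQ_x/ΔP_y)(P̄_y/Q̄_x) = (-623/8)(46.00/2171.5).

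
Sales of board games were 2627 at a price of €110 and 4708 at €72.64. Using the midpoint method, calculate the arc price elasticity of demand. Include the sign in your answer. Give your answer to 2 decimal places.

ΔQ = 4708 − 2627 = 2081; ΔP = 72.64 − 110 = -37.36.
Midpoints: P̄ = 91.32, Q̄ = 3667.5.
ε = (ΔQ/ΔP)(P̄/Q̄) = (2081/-37.36)(91.32/3667.5).

-1.39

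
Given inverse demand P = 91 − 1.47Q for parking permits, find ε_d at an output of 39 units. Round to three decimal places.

At Q = 39, P = 91 − 1.47(39) = 33.67.
dP/dQ = −1.47, so dQ/dP = 1/(−1.47) = -0.680.
ε = (dQ/dP)(P/Q) = (-0.680)(33.67/39).

-0.587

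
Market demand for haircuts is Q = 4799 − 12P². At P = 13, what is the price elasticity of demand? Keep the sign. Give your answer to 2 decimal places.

At P = 13, Q = 2771.
dQ/dP = −24P = -312.
ε = (dQ/dP)(P/Q) = (-312)(13/2771).

-1.46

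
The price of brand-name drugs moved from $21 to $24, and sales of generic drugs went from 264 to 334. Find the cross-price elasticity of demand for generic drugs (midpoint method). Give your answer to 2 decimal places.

ΔQ_x = 334 − 264 = 70; ΔP_y = 24 − 21 = 3.
Midpoints: P̄_y = 22.50, Q̄_x = 299.0.
ε_xy = (ΔQ_x/ΔP_y)(P̄_y/Q̄_x) = (70/3)(22.50/299.0).

1.76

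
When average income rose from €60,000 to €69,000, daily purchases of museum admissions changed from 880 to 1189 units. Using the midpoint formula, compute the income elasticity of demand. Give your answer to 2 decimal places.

ΔQ = 309, ΔI = 9000. Midpoints: Ī = 64,500, Q̄ = 1034.5.
ε_I = (ΔQ/ΔI)(Ī/Q̄) = (309/9000)(64500/1034.5).

2.14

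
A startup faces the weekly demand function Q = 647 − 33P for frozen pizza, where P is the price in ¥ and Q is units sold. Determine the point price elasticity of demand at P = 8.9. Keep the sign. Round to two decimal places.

-0.83

At P = 8.9, Q = 353.300.
dQ/dP = −33.
ε = (dQ/dP)(P/Q) = (-33)(8.9/353.300).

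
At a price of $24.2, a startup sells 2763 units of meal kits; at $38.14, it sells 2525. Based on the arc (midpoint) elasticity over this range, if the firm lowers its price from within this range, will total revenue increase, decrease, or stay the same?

Arc ε = (-238/13.94)(31.17/2644.0) ≈ -0.201.
|ε| = 0.20 < 1, so demand is inelastic. A price cut therefore reduces total revenue.

decrease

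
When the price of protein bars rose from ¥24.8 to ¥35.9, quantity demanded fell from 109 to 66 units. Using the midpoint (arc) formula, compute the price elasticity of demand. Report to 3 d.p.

ΔQ = 66 − 109 = -43; ΔP = 35.9 − 24.8 = 11.1.
Midpoints: P̄ = 30.35, Q̄ = 87.5.
ε = (ΔQ/ΔP)(P̄/Q̄) = (-43/11.1)(30.35/87.5).

-1.344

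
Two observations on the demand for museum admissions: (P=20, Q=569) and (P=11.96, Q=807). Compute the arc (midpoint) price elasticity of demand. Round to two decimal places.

-0.69

ΔQ = 807 − 569 = 238; ΔP = 11.96 − 20 = -8.04.
Midpoints: P̄ = 15.98, Q̄ = 688.0.
ε = (ΔQ/ΔP)(P̄/Q̄) = (238/-8.04)(15.98/688.0).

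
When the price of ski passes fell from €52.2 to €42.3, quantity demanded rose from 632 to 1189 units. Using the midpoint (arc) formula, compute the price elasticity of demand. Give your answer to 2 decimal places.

-2.92

ΔQ = 1189 − 632 = 557; ΔP = 42.3 − 52.2 = -9.9.
Midpoints: P̄ = 47.25, Q̄ = 910.5.
ε = (ΔQ/ΔP)(P̄/Q̄) = (557/-9.9)(47.25/910.5).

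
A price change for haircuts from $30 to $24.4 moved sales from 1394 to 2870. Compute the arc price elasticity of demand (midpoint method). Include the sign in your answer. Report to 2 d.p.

ΔQ = 2870 − 1394 = 1476; ΔP = 24.4 − 30 = -5.6.
Midpoints: P̄ = 27.20, Q̄ = 2132.0.
ε = (ΔQ/ΔP)(P̄/Q̄) = (1476/-5.6)(27.20/2132.0).

-3.36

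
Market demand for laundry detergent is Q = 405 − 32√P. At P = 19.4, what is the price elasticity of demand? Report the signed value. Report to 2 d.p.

-0.27

At P = 19.4, Q = 264.055.
dQ/dP = −32/(2√P) = -3.633.
ε = (dQ/dP)(P/Q) = (-3.633)(19.4/264.055).
|ε| < 1, so demand is inelastic at this price.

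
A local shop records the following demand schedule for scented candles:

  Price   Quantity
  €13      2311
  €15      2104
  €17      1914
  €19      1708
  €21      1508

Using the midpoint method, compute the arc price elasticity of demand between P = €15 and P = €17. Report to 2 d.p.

-0.76

At P = 15, Q = 2104; at P = 17, Q = 1914.
ΔQ = -190, ΔP = 2. Midpoints: P̄ = 16.00, Q̄ = 2009.0.
ε = (ΔQ/ΔP)(P̄/Q̄) = (-190/2)(16.00/2009.0).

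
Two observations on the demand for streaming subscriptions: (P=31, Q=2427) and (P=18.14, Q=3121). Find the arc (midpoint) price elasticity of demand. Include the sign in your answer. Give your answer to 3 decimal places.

-0.478

ΔQ = 3121 − 2427 = 694; ΔP = 18.14 − 31 = -12.86.
Midpoints: P̄ = 24.57, Q̄ = 2774.0.
ε = (ΔQ/ΔP)(P̄/Q̄) = (694/-12.86)(24.57/2774.0).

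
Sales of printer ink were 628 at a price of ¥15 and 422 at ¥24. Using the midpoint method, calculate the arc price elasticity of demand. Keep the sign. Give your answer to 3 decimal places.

-0.850

ΔQ = 422 − 628 = -206; ΔP = 24 − 15 = 9.
Midpoints: P̄ = 19.50, Q̄ = 525.0.
ε = (ΔQ/ΔP)(P̄/Q̄) = (-206/9)(19.50/525.0).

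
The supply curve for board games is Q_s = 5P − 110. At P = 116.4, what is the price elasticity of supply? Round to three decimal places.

1.233

At P = 116.4, Q_s = 472.
dQ_s/dP = 5.
ε_s = (dQ_s/dP)(P/Q_s) = (5)(116.4/472).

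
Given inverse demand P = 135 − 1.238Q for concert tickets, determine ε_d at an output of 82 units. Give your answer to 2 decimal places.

At Q = 82, P = 135 − 1.238(82) = 33.48.
dP/dQ = −1.238, so dQ/dP = 1/(−1.238) = -0.808.
ε = (dQ/dP)(P/Q) = (-0.808)(33.48/82).

-0.33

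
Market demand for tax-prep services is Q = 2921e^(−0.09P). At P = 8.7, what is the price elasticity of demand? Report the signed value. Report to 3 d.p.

-0.783

At P = 8.7, Q = 1334.993.
dQ/dP = −0.09·2921e^(−0.09P) = −0.09Q = -120.149.
ε = (dQ/dP)(P/Q) = (-120.149)(8.7/1334.993).
|ε| < 1, so demand is inelastic at this price.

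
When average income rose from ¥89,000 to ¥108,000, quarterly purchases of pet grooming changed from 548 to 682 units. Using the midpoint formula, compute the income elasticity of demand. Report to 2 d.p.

ΔQ = 134, ΔI = 19000. Midpoints: Ī = 98,500, Q̄ = 615.0.
ε_I = (ΔQ/ΔI)(Ī/Q̄) = (134/19000)(98500/615.0).

1.13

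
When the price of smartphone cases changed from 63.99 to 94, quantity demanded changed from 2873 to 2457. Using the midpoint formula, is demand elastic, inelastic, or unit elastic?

Arc ε ≈ -0.411.
|ε| = 0.41 < 1.

inelastic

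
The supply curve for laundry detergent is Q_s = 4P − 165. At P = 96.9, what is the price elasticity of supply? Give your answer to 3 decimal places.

At P = 96.9, Q_s = 222.60.
dQ_s/dP = 4.
ε_s = (dQ_s/dP)(P/Q_s) = (4)(96.9/222.60).

1.741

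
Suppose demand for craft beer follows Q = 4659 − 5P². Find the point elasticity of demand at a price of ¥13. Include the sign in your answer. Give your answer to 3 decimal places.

At P = 13, Q = 3814.
dQ/dP = −10P = -130.
ε = (dQ/dP)(P/Q) = (-130)(13/3814).

-0.443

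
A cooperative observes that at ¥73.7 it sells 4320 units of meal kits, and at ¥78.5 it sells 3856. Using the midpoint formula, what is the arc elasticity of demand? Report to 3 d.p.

-1.799

ΔQ = 3856 − 4320 = -464; ΔP = 78.5 − 73.7 = 4.8.
Midpoints: P̄ = 76.10, Q̄ = 4088.0.
ε = (ΔQ/ΔP)(P̄/Q̄) = (-464/4.8)(76.10/4088.0).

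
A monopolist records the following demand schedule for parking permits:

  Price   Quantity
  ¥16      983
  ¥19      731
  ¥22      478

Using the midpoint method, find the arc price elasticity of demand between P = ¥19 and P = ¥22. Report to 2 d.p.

-2.86

At P = 19, Q = 731; at P = 22, Q = 478.
ΔQ = -253, ΔP = 3. Midpoints: P̄ = 20.50, Q̄ = 604.5.
ε = (ΔQ/ΔP)(P̄/Q̄) = (-253/3)(20.50/604.5).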